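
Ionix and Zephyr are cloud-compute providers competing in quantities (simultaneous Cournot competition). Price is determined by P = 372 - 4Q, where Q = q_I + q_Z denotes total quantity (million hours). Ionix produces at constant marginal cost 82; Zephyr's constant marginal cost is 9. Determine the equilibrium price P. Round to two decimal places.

Ionix's profit: π_I = (372 - 4Q)q_I - (82q_I). Setting ∂π_I/∂q_I = 0: 290 - 8q_I - 4(q_Z) = 0.
Zephyr's first-order condition: 363 - 8q_Z - 4(q_I) = 0.
So q_I = (290 - 4q_Z)/8 and q_Z = (363 - 4q_I)/8.
Substituting one into the other gives q_I = 217/12 and q_Z = 109/3.
Total output Q = 653/12, so price P = 372 - 4·(653/12) = 463/3.

154.33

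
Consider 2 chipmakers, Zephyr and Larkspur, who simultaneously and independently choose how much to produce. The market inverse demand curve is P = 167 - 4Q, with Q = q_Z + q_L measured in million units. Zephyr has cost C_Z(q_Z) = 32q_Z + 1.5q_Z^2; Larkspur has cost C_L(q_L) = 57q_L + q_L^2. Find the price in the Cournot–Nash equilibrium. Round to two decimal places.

Zephyr's profit: π_Z = (167 - 4Q)q_Z - (32q_Z + (3/2)q_Z²). Setting ∂π_Z/∂q_Z = 0: 135 - 11q_Z - 4(q_L) = 0.
Larkspur's profit: π_L = (167 - 4Q)q_L - (57q_L + q_L²). Setting ∂π_L/∂q_L = 0: 110 - 10q_L - 4(q_Z) = 0.
Best responses: q_Z = (135 - 4q_L)/11, q_L = (110 - 4q_Z)/10.
Solving the pair: q_Z = 455/47, q_L = 335/47.
Total output Q = 790/47, so price P = 167 - 4·(790/47) = 99.7660.

99.77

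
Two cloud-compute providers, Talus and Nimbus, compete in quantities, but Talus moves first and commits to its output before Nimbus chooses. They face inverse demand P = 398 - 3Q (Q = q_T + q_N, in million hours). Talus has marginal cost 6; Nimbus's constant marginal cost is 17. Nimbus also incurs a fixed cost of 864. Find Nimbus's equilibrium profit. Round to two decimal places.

1821.02

The follower Nimbus best-responds to any q_T: π_N = (398 - 3Q)q_N - 17q_N.
∂π_N/∂q_N = 381 - 3q_T - 6q_N = 0 gives the reaction function q_N = (381 - 3q_T)/6.
The leader anticipates this reaction. Substituting into P = 398 - 3Q gives P = 415/2 - (3/2)q_T, so π_T = (415/2 - (3/2)q_T)q_T - 6q_T.
Maximising: ∂π_T/∂q_T = 403/2 - 3q_T = 0, giving q_T = 403/6.
Then q_N = (381 - 3·(403/6))/6 = 359/12.
Price P = 398 - 3·(1165/12) = 427/4.
Nimbus's profit: (427/4 - 17)·(359/12) - 864 = 1821.0208.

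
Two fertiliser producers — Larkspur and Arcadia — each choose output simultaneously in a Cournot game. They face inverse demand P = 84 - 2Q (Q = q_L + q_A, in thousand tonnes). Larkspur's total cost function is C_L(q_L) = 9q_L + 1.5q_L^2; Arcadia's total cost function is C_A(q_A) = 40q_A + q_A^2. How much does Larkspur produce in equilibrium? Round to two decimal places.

9.53

Larkspur's profit: π_L = (84 - 2Q)q_L - (9q_L + (3/2)q_L²). Setting ∂π_L/∂q_L = 0: 75 - 7q_L - 2(q_A) = 0.
Arcadia's profit: π_A = (84 - 2Q)q_A - (40q_A + q_A²). Setting ∂π_A/∂q_A = 0: 44 - 6q_A - 2(q_L) = 0.
So q_L = (75 - 2q_A)/7 and q_A = (44 - 2q_L)/6.
Solving the pair: q_L = 181/19, q_A = 79/19.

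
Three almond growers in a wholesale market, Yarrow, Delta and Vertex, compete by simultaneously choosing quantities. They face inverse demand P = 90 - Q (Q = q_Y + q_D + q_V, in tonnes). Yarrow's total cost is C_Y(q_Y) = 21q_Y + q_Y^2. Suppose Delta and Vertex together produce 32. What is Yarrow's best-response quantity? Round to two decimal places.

9.25

With rivals' combined output fixed at 32, Yarrow's profit is π_Y = (90 - 32 - q_Y)q_Y - (21q_Y + q_Y²) = (58 - q_Y)q_Y - (21q_Y + q_Y²).
∂π_Y/∂q_Y = 37 - 4q_Y = 0, so q_Y = 37/4.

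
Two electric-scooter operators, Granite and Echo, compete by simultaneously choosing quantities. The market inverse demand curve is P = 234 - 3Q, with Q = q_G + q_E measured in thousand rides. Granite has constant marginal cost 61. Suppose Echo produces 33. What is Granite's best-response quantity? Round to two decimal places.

12.33

With the rival's output fixed at 33, Granite's profit is π_G = (234 - 3·33 - 3q_G)q_G - (61q_G) = (135 - 3q_G)q_G - (61q_G).
∂π_G/∂q_G = 74 - 6q_G = 0, so q_G = 37/3.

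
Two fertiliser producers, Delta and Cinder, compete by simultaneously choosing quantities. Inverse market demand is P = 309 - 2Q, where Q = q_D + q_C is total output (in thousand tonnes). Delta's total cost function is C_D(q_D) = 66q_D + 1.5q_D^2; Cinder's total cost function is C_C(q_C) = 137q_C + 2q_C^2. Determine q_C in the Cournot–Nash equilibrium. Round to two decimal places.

13.81

Delta's profit: π_D = (309 - 2Q)q_D - (66q_D + (3/2)q_D²). Setting ∂π_D/∂q_D = 0: 243 - 7q_D - 2(q_C) = 0.
Cinder's profit: π_C = (309 - 2Q)q_C - (137q_C + 2q_C²). Setting ∂π_C/∂q_C = 0: 172 - 8q_C - 2(q_D) = 0.
Rearranging gives the reaction functions q_D = (243 - 2q_C)/7 and q_C = (172 - 2q_D)/8.
Substituting one into the other gives q_D = 400/13 and q_C = 359/26.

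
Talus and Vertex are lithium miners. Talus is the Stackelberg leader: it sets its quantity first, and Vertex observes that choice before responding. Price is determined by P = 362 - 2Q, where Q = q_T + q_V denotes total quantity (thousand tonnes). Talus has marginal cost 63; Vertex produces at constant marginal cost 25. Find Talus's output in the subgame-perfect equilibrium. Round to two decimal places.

The follower Vertex best-responds to any q_T: π_V = (362 - 2Q)q_V - 25q_V.
Setting the follower's marginal profit to zero, 337 - 2q_T - 4q_V = 0, i.e. q_V = (337 - 2q_T)/4.
The leader anticipates this reaction. Substituting into P = 362 - 2Q gives P = 387/2 - q_T, so π_T = (387/2 - q_T)q_T - 63q_T.
Leader FOC: 261/2 - 2q_T = 0, so q_T = 261/4.
Then q_V = (337 - 2·(261/4))/4 = 413/8.

65.25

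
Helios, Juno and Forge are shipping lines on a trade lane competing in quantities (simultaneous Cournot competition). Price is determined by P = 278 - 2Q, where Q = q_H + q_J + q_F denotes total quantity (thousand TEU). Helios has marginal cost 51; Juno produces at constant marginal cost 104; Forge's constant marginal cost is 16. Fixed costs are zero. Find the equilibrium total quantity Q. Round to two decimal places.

82.88

Helios's profit: π_H = (278 - 2Q)q_H - (51q_H). Setting ∂π_H/∂q_H = 0: 227 - 4q_H - 2(q_J + q_F) = 0.
Juno's profit: π_J = (278 - 2Q)q_J - (104q_J). Setting ∂π_J/∂q_J = 0: 174 - 4q_J - 2(q_H + q_F) = 0.
Forge's first-order condition: 262 - 4q_F - 2(q_H + q_J) = 0.
Adding the 3 first-order conditions: 663 − 8Q = 0, so Q = 663/8.
Back-substituting: q_H = (227 − 663/4)/2 = 245/8, q_J = (174 − 663/4)/2 = 33/8, q_F = (262 − 663/4)/2 = 385/8.
Total output Q = 245/8 + 33/8 + 385/8 = 663/8.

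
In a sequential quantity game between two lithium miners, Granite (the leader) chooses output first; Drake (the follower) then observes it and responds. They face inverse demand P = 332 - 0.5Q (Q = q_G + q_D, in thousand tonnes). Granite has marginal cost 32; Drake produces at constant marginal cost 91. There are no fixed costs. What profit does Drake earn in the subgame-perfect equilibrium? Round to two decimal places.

Solve by backward induction. Given q_G, the follower Drake maximises π_D = (332 - (1/2)q_G - (1/2)q_D)q_D - 91q_D.
∂π_D/∂q_D = 241 - (1/2)q_G - q_D = 0 gives the reaction function q_D = (241 - (1/2)q_G).
The leader anticipates this reaction. Substituting into P = 332 - 0.5Q gives P = 423/2 - (1/4)q_G, so π_G = (423/2 - (1/4)q_G)q_G - 32q_G.
The leader's first-order condition 359/2 - (1/2)q_G = 0 yields q_G = 359.
Then q_D = (241 - (1/2)·359) = 123/2.
Price P = 332 - (1/2)·(841/2) = 487/4.
Drake's profit: (487/4 - 91)·(123/2) = 1891.1250.

1891.13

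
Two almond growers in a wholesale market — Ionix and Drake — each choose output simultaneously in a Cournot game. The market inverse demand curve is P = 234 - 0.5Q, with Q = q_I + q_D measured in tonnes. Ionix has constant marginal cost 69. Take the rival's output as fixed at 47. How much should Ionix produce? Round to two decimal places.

141.50

With the rival's output fixed at 47, Ionix's profit is π_I = (234 - (1/2)·47 - (1/2)q_I)q_I - (69q_I) = (421/2 - (1/2)q_I)q_I - (69q_I).
∂π_I/∂q_I = 283/2 - q_I = 0, so q_I = 283/2.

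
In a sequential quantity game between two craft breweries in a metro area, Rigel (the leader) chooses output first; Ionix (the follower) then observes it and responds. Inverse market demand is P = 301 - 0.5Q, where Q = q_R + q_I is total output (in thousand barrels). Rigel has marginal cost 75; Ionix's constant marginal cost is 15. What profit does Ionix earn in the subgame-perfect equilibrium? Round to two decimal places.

Solve by backward induction. Given q_R, the follower Ionix maximises π_I = (301 - (1/2)q_R - (1/2)q_I)q_I - 15q_I.
Follower FOC: 286 - (1/2)q_R - q_I = 0, so q_I(q_R) = (286 - (1/2)q_R).
Rigel substitutes q_I(q_R) into its own profit: π_R = q_R(301 - (1/2)q_R - (286 - (1/2)q_R)/2) - 75q_R = (158 - (1/4)q_R)q_R - 75q_R.
Maximising: ∂π_R/∂q_R = 83 - (1/2)q_R = 0, giving q_R = 166.
Then q_I = (286 - (1/2)·166) = 203.
Price P = 301 - (1/2)·369 = 233/2.
Ionix's profit: (233/2 - 15)·203 = 20604.5000.

20604.50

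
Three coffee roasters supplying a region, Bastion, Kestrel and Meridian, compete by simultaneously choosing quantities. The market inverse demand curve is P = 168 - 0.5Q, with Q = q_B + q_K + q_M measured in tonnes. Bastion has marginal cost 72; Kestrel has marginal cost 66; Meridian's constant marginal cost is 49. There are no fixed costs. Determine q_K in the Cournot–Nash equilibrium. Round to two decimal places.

45.50

Bastion's profit: π_B = (168 - 0.5Q)q_B - (72q_B). Setting ∂π_B/∂q_B = 0: 96 - q_B - (1/2)(q_K + q_M) = 0.
Kestrel's profit: π_K = (168 - 0.5Q)q_K - (66q_K). Setting ∂π_K/∂q_K = 0: 102 - q_K - (1/2)(q_B + q_M) = 0.
Meridian's first-order condition: 119 - q_M - (1/2)(q_B + q_K) = 0.
Summing all 3 equations gives 317 − 2Q = 0, hence Q = 317/2.
Back-substituting: q_B = (96 − 317/4)/(1/2) = 67/2, q_K = (102 − 317/4)/(1/2) = 91/2, q_M = (119 − 317/4)/(1/2) = 159/2.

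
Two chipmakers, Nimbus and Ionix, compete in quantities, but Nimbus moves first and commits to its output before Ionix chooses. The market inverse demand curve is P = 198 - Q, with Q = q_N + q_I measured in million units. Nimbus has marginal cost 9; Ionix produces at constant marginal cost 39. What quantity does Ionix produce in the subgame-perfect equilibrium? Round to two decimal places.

The follower Ionix best-responds to any q_N: π_I = (198 - Q)q_I - 39q_I.
Follower FOC: 159 - q_N - 2q_I = 0, so q_I(q_N) = (159 - q_N)/2.
The leader anticipates this reaction. Substituting into P = 198 - Q gives P = 237/2 - (1/2)q_N, so π_N = (237/2 - (1/2)q_N)q_N - 9q_N.
Maximising: ∂π_N/∂q_N = 219/2 - q_N = 0, giving q_N = 219/2.
Then q_I = (159 - 219/2)/2 = 99/4.

24.75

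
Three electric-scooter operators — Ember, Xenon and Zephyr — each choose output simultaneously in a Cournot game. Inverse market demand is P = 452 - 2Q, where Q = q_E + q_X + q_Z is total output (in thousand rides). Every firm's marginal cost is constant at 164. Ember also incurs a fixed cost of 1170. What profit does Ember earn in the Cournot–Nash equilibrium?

1422

Each firm earns π_i = (452 - 2Q)q_i - 164q_i.
Setting ∂π_i/∂q_i = 0 with rivals' quantities fixed: 288 - 4q_i - 2·Σ_{j≠i} q_j = 0.
With identical firms every q_j equals q_i, so Σ_{j≠i} q_j = 2q_i and 288 = 8q_i, giving q_i = 36.
Price P = 452 - 2·108 = 236.
Ember's profit: (236 - 164)·36 - 1170 = 1422.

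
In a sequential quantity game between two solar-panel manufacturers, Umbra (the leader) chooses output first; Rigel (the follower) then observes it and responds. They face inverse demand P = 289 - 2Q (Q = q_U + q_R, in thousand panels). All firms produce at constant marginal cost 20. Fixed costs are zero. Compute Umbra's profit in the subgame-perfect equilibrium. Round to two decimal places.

The follower Rigel best-responds to any q_U: π_R = (289 - 2Q)q_R - 20q_R.
∂π_R/∂q_R = 269 - 2q_U - 4q_R = 0 gives the reaction function q_R = (269 - 2q_U)/4.
The leader anticipates this reaction. Substituting into P = 289 - 2Q gives P = 309/2 - q_U, so π_U = (309/2 - q_U)q_U - 20q_U.
The leader's first-order condition 269/2 - 2q_U = 0 yields q_U = 269/4.
Then q_R = (269 - 2·(269/4))/4 = 269/8.
Price P = 289 - 2·(807/8) = 349/4.
Umbra's profit: (349/4 - 20)·(269/4) = 4522.5625.

4522.56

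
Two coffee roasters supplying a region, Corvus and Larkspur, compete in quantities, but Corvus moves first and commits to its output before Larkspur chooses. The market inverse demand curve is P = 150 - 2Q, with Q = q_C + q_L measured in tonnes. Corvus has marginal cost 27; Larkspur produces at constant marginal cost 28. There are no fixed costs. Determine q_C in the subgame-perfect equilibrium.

31

The follower Larkspur best-responds to any q_C: π_L = (150 - 2Q)q_L - 28q_L.
Follower FOC: 122 - 2q_C - 4q_L = 0, so q_L(q_C) = (122 - 2q_C)/4.
The leader anticipates this reaction. Substituting into P = 150 - 2Q gives P = 89 - q_C, so π_C = (89 - q_C)q_C - 27q_C.
The leader's first-order condition 62 - 2q_C = 0 yields q_C = 31.
Then q_L = (122 - 2·31)/4 = 15.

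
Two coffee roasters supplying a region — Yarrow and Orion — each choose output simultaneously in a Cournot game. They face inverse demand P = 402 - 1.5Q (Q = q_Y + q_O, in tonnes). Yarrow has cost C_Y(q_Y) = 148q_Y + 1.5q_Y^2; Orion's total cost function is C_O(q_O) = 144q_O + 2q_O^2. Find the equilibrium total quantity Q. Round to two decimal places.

Yarrow's profit: π_Y = (402 - 1.5Q)q_Y - (148q_Y + (3/2)q_Y²). Setting ∂π_Y/∂q_Y = 0: 254 - 6q_Y - (3/2)(q_O) = 0.
Orion's profit: π_O = (402 - 1.5Q)q_O - (144q_O + 2q_O²). Setting ∂π_O/∂q_O = 0: 258 - 7q_O - (3/2)(q_Y) = 0.
Best responses: q_Y = (254 - (3/2)q_O)/6, q_O = (258 - (3/2)q_Y)/7.
Substituting one into the other gives q_Y = 34.9937 and q_O = 1556/53.
Total output Q = 34.9937 + 1556/53 = 64.3522.

64.35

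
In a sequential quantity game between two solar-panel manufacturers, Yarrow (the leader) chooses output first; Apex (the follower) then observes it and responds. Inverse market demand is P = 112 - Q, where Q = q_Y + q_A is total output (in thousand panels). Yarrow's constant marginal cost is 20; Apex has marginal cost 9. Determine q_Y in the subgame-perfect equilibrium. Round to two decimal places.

Solve by backward induction. Given q_Y, the follower Apex maximises π_A = (112 - q_Y - q_A)q_A - 9q_A.
Follower FOC: 103 - q_Y - 2q_A = 0, so q_A(q_Y) = (103 - q_Y)/2.
Yarrow substitutes q_A(q_Y) into its own profit: π_Y = q_Y(112 - q_Y - (103 - q_Y)/2) - 20q_Y = (121/2 - (1/2)q_Y)q_Y - 20q_Y.
Leader FOC: 81/2 - q_Y = 0, so q_Y = 81/2.
Then q_A = (103 - 81/2)/2 = 125/4.

40.50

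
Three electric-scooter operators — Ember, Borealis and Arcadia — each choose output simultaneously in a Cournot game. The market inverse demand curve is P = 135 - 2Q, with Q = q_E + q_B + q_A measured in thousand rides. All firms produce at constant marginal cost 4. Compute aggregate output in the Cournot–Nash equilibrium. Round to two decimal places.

A representative firm's profit is π_i = q_i(135 - 2Q) - 4q_i.
First-order condition (treating rivals' output as given): 131 - 4q_i - 2·Σ_{j≠i} q_j = 0.
By symmetry each firm produces the same amount; substituting Σ_{j≠i} q_j = 2q_i yields q_i = 131/8.
Total output Q = 131/8 + 131/8 + 131/8 = 393/8.

49.13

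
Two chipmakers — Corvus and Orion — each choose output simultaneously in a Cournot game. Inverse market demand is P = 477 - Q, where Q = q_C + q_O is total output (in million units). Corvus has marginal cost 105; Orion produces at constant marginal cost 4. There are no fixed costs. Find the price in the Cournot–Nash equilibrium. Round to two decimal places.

195.33

Corvus's profit: π_C = (477 - Q)q_C - (105q_C). Setting ∂π_C/∂q_C = 0: 372 - 2q_C - (q_O) = 0.
Orion's first-order condition: 473 - 2q_O - (q_C) = 0.
Best responses: q_C = (372 - q_O)/2, q_O = (473 - q_C)/2.
Solving the pair: q_C = 271/3, q_O = 574/3.
Total output Q = 845/3, so price P = 477 - 845/3 = 586/3.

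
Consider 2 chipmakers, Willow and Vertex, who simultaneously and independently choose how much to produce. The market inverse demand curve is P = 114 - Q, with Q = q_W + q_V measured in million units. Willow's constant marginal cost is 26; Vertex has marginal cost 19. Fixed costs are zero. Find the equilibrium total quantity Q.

Willow's profit: π_W = (114 - Q)q_W - (26q_W). Setting ∂π_W/∂q_W = 0: 88 - 2q_W - (q_V) = 0.
Vertex's first-order condition: 95 - 2q_V - (q_W) = 0.
Rearranging gives the reaction functions q_W = (88 - q_V)/2 and q_V = (95 - q_W)/2.
Substituting one into the other gives q_W = 27 and q_V = 34.
Total output Q = 27 + 34 = 61.

61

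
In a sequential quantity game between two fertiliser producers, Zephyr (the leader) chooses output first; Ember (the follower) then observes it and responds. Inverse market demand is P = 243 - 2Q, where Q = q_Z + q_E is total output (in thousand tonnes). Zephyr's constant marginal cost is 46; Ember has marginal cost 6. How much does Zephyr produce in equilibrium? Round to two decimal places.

The follower Ember best-responds to any q_Z: π_E = (243 - 2Q)q_E - 6q_E.
∂π_E/∂q_E = 237 - 2q_Z - 4q_E = 0 gives the reaction function q_E = (237 - 2q_Z)/4.
Zephyr substitutes q_E(q_Z) into its own profit: π_Z = q_Z(243 - 2q_Z - (237 - 2q_Z)/2) - 46q_Z = (249/2 - q_Z)q_Z - 46q_Z.
Leader FOC: 157/2 - 2q_Z = 0, so q_Z = 157/4.
Then q_E = (237 - 2·(157/4))/4 = 317/8.

39.25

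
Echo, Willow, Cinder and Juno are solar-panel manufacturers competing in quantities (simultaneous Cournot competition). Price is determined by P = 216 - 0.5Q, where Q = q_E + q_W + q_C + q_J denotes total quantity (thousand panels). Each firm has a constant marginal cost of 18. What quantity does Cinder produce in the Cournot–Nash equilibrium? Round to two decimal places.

A representative firm's profit is π_i = q_i(216 - 0.5Q) - 18q_i.
First-order condition (treating rivals' output as given): 198 - q_i - (1/2)·Σ_{j≠i} q_j = 0.
With identical firms every q_j equals q_i, so Σ_{j≠i} q_j = 3q_i and 198 = (5/2)q_i, giving q_i = 396/5.

79.20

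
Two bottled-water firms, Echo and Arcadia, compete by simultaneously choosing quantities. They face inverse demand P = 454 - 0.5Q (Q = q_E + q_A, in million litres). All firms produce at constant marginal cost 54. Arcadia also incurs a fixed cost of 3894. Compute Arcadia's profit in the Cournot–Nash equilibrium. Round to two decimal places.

31661.56

Each firm earns π_i = (454 - 0.5Q)q_i - 54q_i.
First-order condition (treating rivals' output as given): 400 - q_i - (1/2)q_j = 0.
With identical firms every q_j equals q_i, so q_j = q_i and 400 = (3/2)q_i, giving q_i = 800/3.
Price P = 454 - (1/2)·(1600/3) = 562/3.
Arcadia's profit: (562/3 - 54)·(800/3) - 3894 = 31661.5556.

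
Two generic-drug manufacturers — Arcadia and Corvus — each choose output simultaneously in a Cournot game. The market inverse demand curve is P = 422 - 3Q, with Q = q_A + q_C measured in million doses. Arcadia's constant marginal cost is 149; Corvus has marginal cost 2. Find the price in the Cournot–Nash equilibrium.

191

Arcadia's profit: π_A = (422 - 3Q)q_A - (149q_A). Setting ∂π_A/∂q_A = 0: 273 - 6q_A - 3(q_C) = 0.
Corvus's first-order condition: 420 - 6q_C - 3(q_A) = 0.
Rearranging gives the reaction functions q_A = (273 - 3q_C)/6 and q_C = (420 - 3q_A)/6.
Solving the pair: q_A = 14, q_C = 63.
Total output Q = 77, so price P = 422 - 3·77 = 191.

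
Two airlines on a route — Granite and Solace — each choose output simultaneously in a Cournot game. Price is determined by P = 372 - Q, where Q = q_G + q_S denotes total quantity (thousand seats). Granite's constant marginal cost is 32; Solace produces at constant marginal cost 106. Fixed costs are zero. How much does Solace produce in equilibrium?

64

Granite's profit: π_G = (372 - Q)q_G - (32q_G). Setting ∂π_G/∂q_G = 0: 340 - 2q_G - (q_S) = 0.
Solace's profit: π_S = (372 - Q)q_S - (106q_S). Setting ∂π_S/∂q_S = 0: 266 - 2q_S - (q_G) = 0.
So q_G = (340 - q_S)/2 and q_S = (266 - q_G)/2.
Substituting one into the other gives q_G = 138 and q_S = 64.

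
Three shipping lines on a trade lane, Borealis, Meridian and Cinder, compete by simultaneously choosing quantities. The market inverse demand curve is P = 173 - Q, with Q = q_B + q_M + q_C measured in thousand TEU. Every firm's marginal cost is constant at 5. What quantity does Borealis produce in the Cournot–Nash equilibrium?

42

Each firm earns π_i = (173 - Q)q_i - 5q_i.
Setting ∂π_i/∂q_i = 0 with rivals' quantities fixed: 168 - 2q_i - Σ_{j≠i} q_j = 0.
With identical firms every q_j equals q_i, so Σ_{j≠i} q_j = 2q_i and 168 = 4q_i, giving q_i = 42.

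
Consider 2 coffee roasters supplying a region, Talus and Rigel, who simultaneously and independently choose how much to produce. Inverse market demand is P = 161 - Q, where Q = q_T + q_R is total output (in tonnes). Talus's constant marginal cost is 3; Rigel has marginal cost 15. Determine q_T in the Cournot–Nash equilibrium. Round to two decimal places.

56.67

Talus's profit: π_T = (161 - Q)q_T - (3q_T). Setting ∂π_T/∂q_T = 0: 158 - 2q_T - (q_R) = 0.
Rigel's first-order condition: 146 - 2q_R - (q_T) = 0.
Rearranging gives the reaction functions q_T = (158 - q_R)/2 and q_R = (146 - q_T)/2.
Substituting one into the other gives q_T = 170/3 and q_R = 134/3.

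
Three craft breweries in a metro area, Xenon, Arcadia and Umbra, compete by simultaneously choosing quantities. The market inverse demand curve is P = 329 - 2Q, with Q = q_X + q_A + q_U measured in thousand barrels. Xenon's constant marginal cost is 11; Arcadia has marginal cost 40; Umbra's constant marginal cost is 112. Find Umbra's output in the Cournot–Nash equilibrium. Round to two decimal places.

5.50

Xenon's profit: π_X = (329 - 2Q)q_X - (11q_X). Setting ∂π_X/∂q_X = 0: 318 - 4q_X - 2(q_A + q_U) = 0.
Arcadia's first-order condition: 289 - 4q_A - 2(q_X + q_U) = 0.
Umbra's profit: π_U = (329 - 2Q)q_U - (112q_U). Setting ∂π_U/∂q_U = 0: 217 - 4q_U - 2(q_X + q_A) = 0.
Adding the 3 first-order conditions: 824 − 8Q = 0, so Q = 103.
Back-substituting: q_X = (318 − 206)/2 = 56, q_A = (289 − 206)/2 = 83/2, q_U = (217 − 206)/2 = 11/2.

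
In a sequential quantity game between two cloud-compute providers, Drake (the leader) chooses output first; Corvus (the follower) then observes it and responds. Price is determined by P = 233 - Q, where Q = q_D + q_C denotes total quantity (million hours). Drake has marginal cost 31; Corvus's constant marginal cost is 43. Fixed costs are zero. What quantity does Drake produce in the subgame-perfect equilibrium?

107

Solve by backward induction. Given q_D, the follower Corvus maximises π_C = (233 - q_D - q_C)q_C - 43q_C.
Setting the follower's marginal profit to zero, 190 - q_D - 2q_C = 0, i.e. q_C = (190 - q_D)/2.
The leader anticipates this reaction. Substituting into P = 233 - Q gives P = 138 - (1/2)q_D, so π_D = (138 - (1/2)q_D)q_D - 31q_D.
Maximising: ∂π_D/∂q_D = 107 - q_D = 0, giving q_D = 107.
Then q_C = (190 - 107)/2 = 83/2.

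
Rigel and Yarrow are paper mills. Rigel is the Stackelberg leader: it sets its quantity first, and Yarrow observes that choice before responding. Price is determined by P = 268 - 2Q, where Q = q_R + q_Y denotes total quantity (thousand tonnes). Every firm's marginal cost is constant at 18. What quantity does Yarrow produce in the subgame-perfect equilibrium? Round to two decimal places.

31.25

Solve by backward induction. Given q_R, the follower Yarrow maximises π_Y = (268 - 2q_R - 2q_Y)q_Y - 18q_Y.
∂π_Y/∂q_Y = 250 - 2q_R - 4q_Y = 0 gives the reaction function q_Y = (250 - 2q_R)/4.
The leader anticipates this reaction. Substituting into P = 268 - 2Q gives P = 143 - q_R, so π_R = (143 - q_R)q_R - 18q_R.
Leader FOC: 125 - 2q_R = 0, so q_R = 125/2.
Then q_Y = (250 - 2·(125/2))/4 = 125/4.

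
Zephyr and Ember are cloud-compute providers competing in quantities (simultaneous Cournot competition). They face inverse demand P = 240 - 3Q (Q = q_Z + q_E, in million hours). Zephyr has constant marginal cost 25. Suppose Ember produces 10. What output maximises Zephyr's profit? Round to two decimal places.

With the rival's output fixed at 10, Zephyr's profit is π_Z = (240 - 3·10 - 3q_Z)q_Z - (25q_Z) = (210 - 3q_Z)q_Z - (25q_Z).
∂π_Z/∂q_Z = 185 - 6q_Z = 0, so q_Z = 185/6.

30.83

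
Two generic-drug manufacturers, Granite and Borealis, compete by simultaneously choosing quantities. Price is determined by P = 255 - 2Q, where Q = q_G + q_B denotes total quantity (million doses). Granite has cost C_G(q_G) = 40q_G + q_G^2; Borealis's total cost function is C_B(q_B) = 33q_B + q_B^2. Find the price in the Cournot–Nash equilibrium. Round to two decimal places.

Granite's profit: π_G = (255 - 2Q)q_G - (40q_G + q_G²). Setting ∂π_G/∂q_G = 0: 215 - 6q_G - 2(q_B) = 0.
Borealis's profit: π_B = (255 - 2Q)q_B - (33q_B + q_B²). Setting ∂π_B/∂q_B = 0: 222 - 6q_B - 2(q_G) = 0.
Rearranging gives the reaction functions q_G = (215 - 2q_B)/6 and q_B = (222 - 2q_G)/6.
Substituting one into the other gives q_G = 423/16 and q_B = 451/16.
Total output Q = 437/8, so price P = 255 - 2·(437/8) = 583/4.

145.75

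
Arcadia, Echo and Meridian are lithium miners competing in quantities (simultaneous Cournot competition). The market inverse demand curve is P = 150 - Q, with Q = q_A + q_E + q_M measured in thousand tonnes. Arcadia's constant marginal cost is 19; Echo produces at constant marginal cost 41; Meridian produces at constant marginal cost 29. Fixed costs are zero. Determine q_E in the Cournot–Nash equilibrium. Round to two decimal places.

18.75

Arcadia's profit: π_A = (150 - Q)q_A - (19q_A). Setting ∂π_A/∂q_A = 0: 131 - 2q_A - (q_E + q_M) = 0.
Echo's first-order condition: 109 - 2q_E - (q_A + q_M) = 0.
Meridian's first-order condition: 121 - 2q_M - (q_A + q_E) = 0.
Adding the 3 first-order conditions: 361 − 4Q = 0, so Q = 361/4.
Back-substituting: q_A = (131 − 361/4) = 163/4, q_E = (109 − 361/4) = 75/4, q_M = (121 − 361/4) = 123/4.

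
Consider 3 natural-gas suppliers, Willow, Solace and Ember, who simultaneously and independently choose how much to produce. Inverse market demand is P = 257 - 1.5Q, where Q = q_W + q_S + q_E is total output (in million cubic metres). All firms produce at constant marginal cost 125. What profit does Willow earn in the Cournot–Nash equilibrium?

726

A representative firm's profit is π_i = q_i(257 - 1.5Q) - 125q_i.
First-order condition (treating rivals' output as given): 132 - 3q_i - (3/2)·Σ_{j≠i} q_j = 0.
With identical firms every q_j equals q_i, so Σ_{j≠i} q_j = 2q_i and 132 = 6q_i, giving q_i = 22.
Price P = 257 - (3/2)·66 = 158.
Willow's profit: (158 - 125)·22 = 726.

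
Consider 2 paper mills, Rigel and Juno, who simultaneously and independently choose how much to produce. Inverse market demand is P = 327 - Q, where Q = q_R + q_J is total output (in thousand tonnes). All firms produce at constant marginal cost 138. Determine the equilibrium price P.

201

A representative firm's profit is π_i = q_i(327 - Q) - 138q_i.
First-order condition (treating rivals' output as given): 189 - 2q_i - q_j = 0.
With identical firms every q_j equals q_i, so q_j = q_i and 189 = 3q_i, giving q_i = 63.
Total output Q = 126, so price P = 327 - 126 = 201.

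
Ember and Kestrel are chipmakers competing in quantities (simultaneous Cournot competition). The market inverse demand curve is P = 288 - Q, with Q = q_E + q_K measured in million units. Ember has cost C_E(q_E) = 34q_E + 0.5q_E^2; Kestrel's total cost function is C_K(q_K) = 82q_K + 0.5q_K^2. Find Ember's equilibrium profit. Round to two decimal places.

Ember's profit: π_E = (288 - Q)q_E - (34q_E + (1/2)q_E²). Setting ∂π_E/∂q_E = 0: 254 - 3q_E - (q_K) = 0.
Kestrel's profit: π_K = (288 - Q)q_K - (82q_K + (1/2)q_K²). Setting ∂π_K/∂q_K = 0: 206 - 3q_K - (q_E) = 0.
So q_E = (254 - q_K)/3 and q_K = (206 - q_E)/3.
Solving the pair: q_E = 139/2, q_K = 91/2.
Price P = 288 - 115 = 173.
Ember's profit: 173·(139/2) - 34·(139/2) - (1/2)(139/2)² = 7245.3750.

7245.38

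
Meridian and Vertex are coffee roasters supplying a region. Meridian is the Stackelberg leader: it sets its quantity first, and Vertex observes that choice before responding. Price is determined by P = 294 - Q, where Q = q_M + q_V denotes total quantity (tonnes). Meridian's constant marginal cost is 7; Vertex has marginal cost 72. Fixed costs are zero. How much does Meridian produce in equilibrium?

176

The follower Vertex best-responds to any q_M: π_V = (294 - Q)q_V - 72q_V.
Follower FOC: 222 - q_M - 2q_V = 0, so q_V(q_M) = (222 - q_M)/2.
The leader anticipates this reaction. Substituting into P = 294 - Q gives P = 183 - (1/2)q_M, so π_M = (183 - (1/2)q_M)q_M - 7q_M.
Leader FOC: 176 - q_M = 0, so q_M = 176.
Then q_V = (222 - 176)/2 = 23.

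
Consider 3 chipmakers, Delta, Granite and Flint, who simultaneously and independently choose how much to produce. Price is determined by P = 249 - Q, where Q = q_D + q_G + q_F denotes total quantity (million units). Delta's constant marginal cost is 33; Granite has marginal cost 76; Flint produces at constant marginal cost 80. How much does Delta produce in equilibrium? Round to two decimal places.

Delta's profit: π_D = (249 - Q)q_D - (33q_D). Setting ∂π_D/∂q_D = 0: 216 - 2q_D - (q_G + q_F) = 0.
Granite's first-order condition: 173 - 2q_G - (q_D + q_F) = 0.
Flint's first-order condition: 169 - 2q_F - (q_D + q_G) = 0.
Adding the 3 first-order conditions: 558 − 4Q = 0, so Q = 279/2.
Back-substituting: q_D = (216 − 279/2) = 153/2, q_G = (173 − 279/2) = 67/2, q_F = (169 − 279/2) = 59/2.

76.50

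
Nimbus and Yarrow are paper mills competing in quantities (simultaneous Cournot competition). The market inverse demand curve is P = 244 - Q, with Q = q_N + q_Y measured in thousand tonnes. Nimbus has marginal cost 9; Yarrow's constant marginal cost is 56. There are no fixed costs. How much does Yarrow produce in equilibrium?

47

Nimbus's profit: π_N = (244 - Q)q_N - (9q_N). Setting ∂π_N/∂q_N = 0: 235 - 2q_N - (q_Y) = 0.
Yarrow's first-order condition: 188 - 2q_Y - (q_N) = 0.
Best responses: q_N = (235 - q_Y)/2, q_Y = (188 - q_N)/2.
Substituting one into the other gives q_N = 94 and q_Y = 47.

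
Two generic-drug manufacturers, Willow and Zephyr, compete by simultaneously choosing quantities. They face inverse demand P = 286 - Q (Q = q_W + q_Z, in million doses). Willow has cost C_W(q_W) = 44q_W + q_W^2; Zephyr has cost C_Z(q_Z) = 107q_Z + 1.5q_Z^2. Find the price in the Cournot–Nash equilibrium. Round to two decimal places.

Willow's profit: π_W = (286 - Q)q_W - (44q_W + q_W²). Setting ∂π_W/∂q_W = 0: 242 - 4q_W - (q_Z) = 0.
Zephyr's first-order condition: 179 - 5q_Z - (q_W) = 0.
Rearranging gives the reaction functions q_W = (242 - q_Z)/4 and q_Z = (179 - q_W)/5.
Substituting one into the other gives q_W = 1031/19 and q_Z = 474/19.
Total output Q = 1505/19, so price P = 286 - 1505/19 = 206.7895.

206.79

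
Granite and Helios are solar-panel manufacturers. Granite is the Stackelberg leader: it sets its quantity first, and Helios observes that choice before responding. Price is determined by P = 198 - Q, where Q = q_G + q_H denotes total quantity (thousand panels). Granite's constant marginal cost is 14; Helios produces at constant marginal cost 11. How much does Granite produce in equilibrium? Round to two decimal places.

Solve by backward induction. Given q_G, the follower Helios maximises π_H = (198 - q_G - q_H)q_H - 11q_H.
Follower FOC: 187 - q_G - 2q_H = 0, so q_H(q_G) = (187 - q_G)/2.
Granite substitutes q_H(q_G) into its own profit: π_G = q_G(198 - q_G - (187 - q_G)/2) - 14q_G = (209/2 - (1/2)q_G)q_G - 14q_G.
Maximising: ∂π_G/∂q_G = 181/2 - q_G = 0, giving q_G = 181/2.
Then q_H = (187 - 181/2)/2 = 193/4.

90.50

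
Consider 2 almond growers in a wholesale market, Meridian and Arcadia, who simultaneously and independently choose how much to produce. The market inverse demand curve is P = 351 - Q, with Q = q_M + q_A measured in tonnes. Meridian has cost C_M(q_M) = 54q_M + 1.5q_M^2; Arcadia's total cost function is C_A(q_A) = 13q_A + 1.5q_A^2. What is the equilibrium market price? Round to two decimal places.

Meridian's profit: π_M = (351 - Q)q_M - (54q_M + (3/2)q_M²). Setting ∂π_M/∂q_M = 0: 297 - 5q_M - (q_A) = 0.
Arcadia's first-order condition: 338 - 5q_A - (q_M) = 0.
Rearranging gives the reaction functions q_M = (297 - q_A)/5 and q_A = (338 - q_M)/5.
Substituting one into the other gives q_M = 1147/24 and q_A = 1393/24.
Total output Q = 635/6, so price P = 351 - 635/6 = 1471/6.

245.17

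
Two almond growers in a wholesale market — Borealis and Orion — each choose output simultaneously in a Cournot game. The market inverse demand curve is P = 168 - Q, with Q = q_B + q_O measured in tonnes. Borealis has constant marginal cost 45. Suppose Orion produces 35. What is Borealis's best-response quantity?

44

With the rival's output fixed at 35, Borealis's profit is π_B = (168 - 35 - q_B)q_B - (45q_B) = (133 - q_B)q_B - (45q_B).
∂π_B/∂q_B = 88 - 2q_B = 0, so q_B = 44.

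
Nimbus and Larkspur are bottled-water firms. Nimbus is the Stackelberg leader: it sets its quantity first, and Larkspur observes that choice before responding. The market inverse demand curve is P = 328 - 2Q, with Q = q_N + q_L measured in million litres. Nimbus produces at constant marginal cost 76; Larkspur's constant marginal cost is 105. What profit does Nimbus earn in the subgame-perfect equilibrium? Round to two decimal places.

4935.06

The follower Larkspur best-responds to any q_N: π_L = (328 - 2Q)q_L - 105q_L.
Follower FOC: 223 - 2q_N - 4q_L = 0, so q_L(q_N) = (223 - 2q_N)/4.
The leader anticipates this reaction. Substituting into P = 328 - 2Q gives P = 433/2 - q_N, so π_N = (433/2 - q_N)q_N - 76q_N.
Leader FOC: 281/2 - 2q_N = 0, so q_N = 281/4.
Then q_L = (223 - 2·(281/4))/4 = 165/8.
Price P = 328 - 2·(727/8) = 585/4.
Nimbus's profit: (585/4 - 76)·(281/4) = 4935.0625.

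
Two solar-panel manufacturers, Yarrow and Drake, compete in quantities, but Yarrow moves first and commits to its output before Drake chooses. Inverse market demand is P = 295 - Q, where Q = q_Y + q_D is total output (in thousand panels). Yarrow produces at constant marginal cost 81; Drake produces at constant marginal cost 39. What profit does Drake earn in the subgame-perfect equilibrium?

The follower Drake best-responds to any q_Y: π_D = (295 - Q)q_D - 39q_D.
Follower FOC: 256 - q_Y - 2q_D = 0, so q_D(q_Y) = (256 - q_Y)/2.
Yarrow substitutes q_D(q_Y) into its own profit: π_Y = q_Y(295 - q_Y - (256 - q_Y)/2) - 81q_Y = (167 - (1/2)q_Y)q_Y - 81q_Y.
Maximising: ∂π_Y/∂q_Y = 86 - q_Y = 0, giving q_Y = 86.
Then q_D = (256 - 86)/2 = 85.
Price P = 295 - 171 = 124.
Drake's profit: (124 - 39)·85 = 7225.

7225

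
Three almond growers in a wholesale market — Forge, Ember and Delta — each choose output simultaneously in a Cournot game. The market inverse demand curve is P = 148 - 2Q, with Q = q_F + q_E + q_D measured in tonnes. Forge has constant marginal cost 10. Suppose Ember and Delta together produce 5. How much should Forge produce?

32

With rivals' combined output fixed at 5, Forge's profit is π_F = (148 - 2·5 - 2q_F)q_F - (10q_F) = (138 - 2q_F)q_F - (10q_F).
∂π_F/∂q_F = 128 - 4q_F = 0, so q_F = 32.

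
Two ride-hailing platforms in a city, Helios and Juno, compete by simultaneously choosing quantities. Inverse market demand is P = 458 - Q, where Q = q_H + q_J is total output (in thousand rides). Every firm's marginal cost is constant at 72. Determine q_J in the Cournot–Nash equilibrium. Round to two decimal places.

128.67

Each firm earns π_i = (458 - Q)q_i - 72q_i.
First-order condition (treating rivals' output as given): 386 - 2q_i - q_j = 0.
By symmetry each firm produces the same amount; substituting q_j = q_i yields q_i = 386/3.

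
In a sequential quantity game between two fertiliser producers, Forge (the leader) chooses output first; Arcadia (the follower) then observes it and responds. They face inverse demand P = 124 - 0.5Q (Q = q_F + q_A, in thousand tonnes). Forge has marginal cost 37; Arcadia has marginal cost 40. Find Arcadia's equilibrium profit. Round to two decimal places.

760.50

The follower Arcadia best-responds to any q_F: π_A = (124 - 0.5Q)q_A - 40q_A.
∂π_A/∂q_A = 84 - (1/2)q_F - q_A = 0 gives the reaction function q_A = (84 - (1/2)q_F).
Forge substitutes q_A(q_F) into its own profit: π_F = q_F(124 - (1/2)q_F - (84 - (1/2)q_F)/2) - 37q_F = (82 - (1/4)q_F)q_F - 37q_F.
Leader FOC: 45 - (1/2)q_F = 0, so q_F = 90.
Then q_A = (84 - (1/2)·90) = 39.
Price P = 124 - (1/2)·129 = 119/2.
Arcadia's profit: (119/2 - 40)·39 = 1521/2.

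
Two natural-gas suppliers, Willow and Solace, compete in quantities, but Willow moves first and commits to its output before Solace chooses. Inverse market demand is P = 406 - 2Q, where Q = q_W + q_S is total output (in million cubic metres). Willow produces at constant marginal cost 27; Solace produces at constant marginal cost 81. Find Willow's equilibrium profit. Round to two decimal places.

11718.06

The follower Solace best-responds to any q_W: π_S = (406 - 2Q)q_S - 81q_S.
Setting the follower's marginal profit to zero, 325 - 2q_W - 4q_S = 0, i.e. q_S = (325 - 2q_W)/4.
The leader anticipates this reaction. Substituting into P = 406 - 2Q gives P = 487/2 - q_W, so π_W = (487/2 - q_W)q_W - 27q_W.
Maximising: ∂π_W/∂q_W = 433/2 - 2q_W = 0, giving q_W = 433/4.
Then q_S = (325 - 2·(433/4))/4 = 217/8.
Price P = 406 - 2·(1083/8) = 541/4.
Willow's profit: (541/4 - 27)·(433/4) = 11718.0625.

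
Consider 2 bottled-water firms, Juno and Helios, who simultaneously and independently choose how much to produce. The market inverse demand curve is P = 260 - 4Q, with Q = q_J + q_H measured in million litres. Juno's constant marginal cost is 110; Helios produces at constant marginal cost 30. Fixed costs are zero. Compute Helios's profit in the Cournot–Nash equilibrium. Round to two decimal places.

Juno's profit: π_J = (260 - 4Q)q_J - (110q_J). Setting ∂π_J/∂q_J = 0: 150 - 8q_J - 4(q_H) = 0.
Helios's first-order condition: 230 - 8q_H - 4(q_J) = 0.
Best responses: q_J = (150 - 4q_H)/8, q_H = (230 - 4q_J)/8.
Substituting one into the other gives q_J = 35/6 and q_H = 155/6.
Price P = 260 - 4·(95/3) = 400/3.
Helios's profit: (400/3 - 30)·(155/6) = 2669.4444.

2669.44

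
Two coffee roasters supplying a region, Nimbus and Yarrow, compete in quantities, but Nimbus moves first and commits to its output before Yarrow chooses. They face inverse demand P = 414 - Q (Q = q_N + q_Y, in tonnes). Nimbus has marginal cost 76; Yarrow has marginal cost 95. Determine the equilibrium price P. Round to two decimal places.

165.25

The follower Yarrow best-responds to any q_N: π_Y = (414 - Q)q_Y - 95q_Y.
Follower FOC: 319 - q_N - 2q_Y = 0, so q_Y(q_N) = (319 - q_N)/2.
Nimbus substitutes q_Y(q_N) into its own profit: π_N = q_N(414 - q_N - (319 - q_N)/2) - 76q_N = (509/2 - (1/2)q_N)q_N - 76q_N.
Maximising: ∂π_N/∂q_N = 357/2 - q_N = 0, giving q_N = 357/2.
Then q_Y = (319 - 357/2)/2 = 281/4.
Total output Q = 995/4, so price P = 414 - 995/4 = 661/4.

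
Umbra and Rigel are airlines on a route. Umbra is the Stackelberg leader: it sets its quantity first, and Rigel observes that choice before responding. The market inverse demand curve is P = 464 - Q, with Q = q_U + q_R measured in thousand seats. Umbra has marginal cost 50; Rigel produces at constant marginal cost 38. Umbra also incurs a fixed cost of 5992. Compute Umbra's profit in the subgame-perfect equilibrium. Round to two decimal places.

14208.50

The follower Rigel best-responds to any q_U: π_R = (464 - Q)q_R - 38q_R.
∂π_R/∂q_R = 426 - q_U - 2q_R = 0 gives the reaction function q_R = (426 - q_U)/2.
The leader anticipates this reaction. Substituting into P = 464 - Q gives P = 251 - (1/2)q_U, so π_U = (251 - (1/2)q_U)q_U - 50q_U.
Leader FOC: 201 - q_U = 0, so q_U = 201.
Then q_R = (426 - 201)/2 = 225/2.
Price P = 464 - 627/2 = 301/2.
Umbra's profit: (301/2 - 50)·201 - 5992 = 14208.5000.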